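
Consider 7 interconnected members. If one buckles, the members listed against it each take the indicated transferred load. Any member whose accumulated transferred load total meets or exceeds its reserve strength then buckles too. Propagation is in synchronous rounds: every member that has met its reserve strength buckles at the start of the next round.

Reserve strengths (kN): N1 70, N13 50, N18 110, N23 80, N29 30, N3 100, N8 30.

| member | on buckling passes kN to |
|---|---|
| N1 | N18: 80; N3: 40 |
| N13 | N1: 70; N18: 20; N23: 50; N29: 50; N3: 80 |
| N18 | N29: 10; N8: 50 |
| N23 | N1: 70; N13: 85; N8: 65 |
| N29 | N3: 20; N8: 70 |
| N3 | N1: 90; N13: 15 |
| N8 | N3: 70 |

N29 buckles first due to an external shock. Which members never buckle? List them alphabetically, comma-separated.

N1, N13, N18, N23, N3

Round 1 — N29 buckles (initial).
  N3: +20 → 20 < 100
  N8: +70 → 70 ≥ 30
Round 2 — N8 buckles.
  N3: +70 → 90 < 100
No further bucklings.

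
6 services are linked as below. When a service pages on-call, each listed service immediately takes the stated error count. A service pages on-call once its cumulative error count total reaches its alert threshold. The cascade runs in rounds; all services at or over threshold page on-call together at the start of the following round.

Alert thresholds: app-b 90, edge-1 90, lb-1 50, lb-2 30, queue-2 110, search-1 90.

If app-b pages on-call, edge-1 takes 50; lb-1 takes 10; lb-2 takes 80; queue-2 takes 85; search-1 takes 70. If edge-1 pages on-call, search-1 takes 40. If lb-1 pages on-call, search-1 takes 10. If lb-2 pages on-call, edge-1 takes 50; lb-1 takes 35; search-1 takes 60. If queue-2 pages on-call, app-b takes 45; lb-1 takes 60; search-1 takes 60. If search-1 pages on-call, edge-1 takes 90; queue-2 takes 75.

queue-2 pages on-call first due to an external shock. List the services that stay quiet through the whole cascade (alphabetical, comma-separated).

app-b, edge-1, lb-2, search-1

Round 1 — queue-2 pages on-call (initial).
  app-b: +45 → 45 < 90
  lb-1: +60 → 60 ≥ 50
  search-1: +60 → 60 < 90
Round 2 — lb-1 pages on-call.
  search-1: +10 → 70 < 90
No further pages.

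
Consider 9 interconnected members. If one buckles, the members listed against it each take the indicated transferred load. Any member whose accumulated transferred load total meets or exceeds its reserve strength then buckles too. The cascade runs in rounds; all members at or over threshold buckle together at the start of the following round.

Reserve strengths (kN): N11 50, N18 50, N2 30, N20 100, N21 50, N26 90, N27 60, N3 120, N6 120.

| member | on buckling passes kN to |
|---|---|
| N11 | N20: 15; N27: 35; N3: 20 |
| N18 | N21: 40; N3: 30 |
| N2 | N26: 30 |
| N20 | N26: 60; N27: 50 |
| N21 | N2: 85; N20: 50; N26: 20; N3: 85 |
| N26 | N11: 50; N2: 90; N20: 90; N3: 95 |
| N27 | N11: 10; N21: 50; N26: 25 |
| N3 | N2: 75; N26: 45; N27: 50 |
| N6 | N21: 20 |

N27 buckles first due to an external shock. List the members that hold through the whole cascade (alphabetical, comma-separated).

N11, N18, N20, N26, N3, N6

Round 1 — N27 buckles (initial).
  N11: +10 → 10 < 50
  N21: +50 → 50 ≥ 50
  N26: +25 → 25 < 90
Round 2 — N21 buckles.
  N2: +85 → 85 ≥ 30
  N20: +50 → 50 < 100
  N26: +20 → 45 < 90
  N3: +85 → 85 < 120
Round 3 — N2 buckles.
  N26: +30 → 75 < 90
No further bucklings.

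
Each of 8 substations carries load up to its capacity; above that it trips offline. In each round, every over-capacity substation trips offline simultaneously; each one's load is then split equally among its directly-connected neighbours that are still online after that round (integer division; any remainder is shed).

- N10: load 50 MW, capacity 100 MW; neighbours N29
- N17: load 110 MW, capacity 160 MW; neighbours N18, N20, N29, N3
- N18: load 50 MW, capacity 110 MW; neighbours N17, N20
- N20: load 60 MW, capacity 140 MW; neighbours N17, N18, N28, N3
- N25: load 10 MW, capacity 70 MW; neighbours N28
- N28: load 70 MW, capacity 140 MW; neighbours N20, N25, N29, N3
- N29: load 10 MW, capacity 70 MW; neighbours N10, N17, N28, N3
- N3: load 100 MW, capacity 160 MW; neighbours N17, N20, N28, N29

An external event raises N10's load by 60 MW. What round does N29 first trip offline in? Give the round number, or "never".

2

Round 1 — N10 at 110 > 100. N10 trips offline.
  N10 sheds 110 MW to N29: 110 each.
    N29: 10+110 = 120 > 70
Round 2 — N29 trips offline.
  N29 sheds 120 MW to N17, N28, N3: 40 each.
    N17: 110+40 = 150 ≤ 160
    N28: 70+40 = 110 ≤ 140
    N3: 100+40 = 140 ≤ 160
No further trips.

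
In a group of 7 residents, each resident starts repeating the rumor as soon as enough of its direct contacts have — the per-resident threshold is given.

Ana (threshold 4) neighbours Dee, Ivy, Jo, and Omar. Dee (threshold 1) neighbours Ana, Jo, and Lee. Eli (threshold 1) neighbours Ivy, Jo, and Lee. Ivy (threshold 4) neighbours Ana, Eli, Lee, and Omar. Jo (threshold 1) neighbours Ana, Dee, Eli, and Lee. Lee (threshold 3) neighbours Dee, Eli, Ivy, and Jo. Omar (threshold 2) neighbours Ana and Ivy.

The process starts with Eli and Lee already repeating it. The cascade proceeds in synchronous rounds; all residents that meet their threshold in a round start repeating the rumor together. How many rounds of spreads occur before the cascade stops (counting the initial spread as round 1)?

Round 1 — Eli, Lee start repeating the rumor (initial).
Round 2 — checking thresholds:
  Dee: 1 of 3 neighbours ≥ 1, starts repeating the rumor.
  Ivy: 2 of 4 neighbours < 4, below threshold.
  Jo: 2 of 4 neighbours ≥ 1, starts repeating the rumor.
Round 3 — no new spreads; cascade stops.

2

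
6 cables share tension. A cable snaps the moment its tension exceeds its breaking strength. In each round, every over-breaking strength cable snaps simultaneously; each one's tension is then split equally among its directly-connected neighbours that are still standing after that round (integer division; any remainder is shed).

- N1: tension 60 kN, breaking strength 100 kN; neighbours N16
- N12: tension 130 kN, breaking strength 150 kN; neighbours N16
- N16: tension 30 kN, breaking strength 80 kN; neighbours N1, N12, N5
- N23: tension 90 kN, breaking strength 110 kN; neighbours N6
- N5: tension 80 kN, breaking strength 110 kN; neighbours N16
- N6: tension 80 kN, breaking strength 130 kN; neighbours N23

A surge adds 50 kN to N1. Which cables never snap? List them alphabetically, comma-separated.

Round 1 — N1 at 110 > 100. N1 snaps.
  N1 sheds 110 kN to N16: 110 each.
    N16: 30+110 = 140 > 80
Round 2 — N16 snaps.
  N16 sheds 140 kN to N12, N5: 70 each.
    N12: 130+70 = 200 > 150
    N5: 80+70 = 150 > 110
Round 3 — N12, N5 snap.
  N12 sheds 200 kN: no online neighbours, lost.
  N5 sheds 150 kN: no online neighbours, lost.
No further breaks.

N23, N6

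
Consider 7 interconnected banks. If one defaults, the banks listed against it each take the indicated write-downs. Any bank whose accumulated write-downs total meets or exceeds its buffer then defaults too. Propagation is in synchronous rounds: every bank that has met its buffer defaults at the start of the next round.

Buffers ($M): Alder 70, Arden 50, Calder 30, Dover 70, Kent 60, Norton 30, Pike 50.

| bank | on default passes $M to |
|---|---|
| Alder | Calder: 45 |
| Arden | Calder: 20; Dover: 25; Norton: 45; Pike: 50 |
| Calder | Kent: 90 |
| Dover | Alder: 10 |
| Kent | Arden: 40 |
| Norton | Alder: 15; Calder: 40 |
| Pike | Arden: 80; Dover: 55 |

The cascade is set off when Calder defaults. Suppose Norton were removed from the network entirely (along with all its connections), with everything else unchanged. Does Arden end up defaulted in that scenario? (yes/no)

no

With Norton removed:
Round 1 — Calder defaults (initial).
  Kent: +90 → 90 ≥ 60
Round 2 — Kent defaults.
  Arden: +40 → 40 < 50
No further defaults.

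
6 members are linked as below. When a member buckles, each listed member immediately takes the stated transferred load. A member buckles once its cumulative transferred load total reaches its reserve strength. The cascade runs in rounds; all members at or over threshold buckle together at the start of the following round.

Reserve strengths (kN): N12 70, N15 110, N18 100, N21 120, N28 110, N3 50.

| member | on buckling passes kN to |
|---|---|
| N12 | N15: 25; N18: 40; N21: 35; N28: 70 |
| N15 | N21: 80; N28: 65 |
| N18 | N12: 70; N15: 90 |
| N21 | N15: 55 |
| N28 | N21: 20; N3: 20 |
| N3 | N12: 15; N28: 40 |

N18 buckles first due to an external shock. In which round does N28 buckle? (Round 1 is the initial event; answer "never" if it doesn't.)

4

Round 1 — N18 buckles (initial).
  N12: +70 → 70 ≥ 70
  N15: +90 → 90 < 110
Round 2 — N12 buckles.
  N15: +25 → 115 ≥ 110
  N21: +35 → 35 < 120
  N28: +70 → 70 < 110
Round 3 — N15 buckles.
  N21: +80 → 115 < 120
  N28: +65 → 135 ≥ 110
Round 4 — N28 buckles.
  N21: +20 → 135 ≥ 120
  N3: +20 → 20 < 50
Round 5 — N21 buckles.
No further bucklings.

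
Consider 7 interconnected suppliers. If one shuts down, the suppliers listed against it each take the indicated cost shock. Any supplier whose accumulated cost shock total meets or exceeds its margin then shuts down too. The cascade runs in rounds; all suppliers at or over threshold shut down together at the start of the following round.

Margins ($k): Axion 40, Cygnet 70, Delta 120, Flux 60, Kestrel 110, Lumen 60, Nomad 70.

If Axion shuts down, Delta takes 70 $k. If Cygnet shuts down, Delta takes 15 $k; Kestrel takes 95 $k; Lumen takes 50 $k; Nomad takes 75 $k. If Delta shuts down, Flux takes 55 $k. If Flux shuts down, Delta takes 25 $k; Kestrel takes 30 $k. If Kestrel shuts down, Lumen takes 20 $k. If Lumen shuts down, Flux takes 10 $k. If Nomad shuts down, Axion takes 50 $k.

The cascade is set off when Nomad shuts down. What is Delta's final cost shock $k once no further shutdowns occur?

70

Round 1 — Nomad shuts down (initial).
  Axion: +50 → 50 ≥ 40
Round 2 — Axion shuts down.
  Delta: +70 → 70 < 120
No further shutdowns.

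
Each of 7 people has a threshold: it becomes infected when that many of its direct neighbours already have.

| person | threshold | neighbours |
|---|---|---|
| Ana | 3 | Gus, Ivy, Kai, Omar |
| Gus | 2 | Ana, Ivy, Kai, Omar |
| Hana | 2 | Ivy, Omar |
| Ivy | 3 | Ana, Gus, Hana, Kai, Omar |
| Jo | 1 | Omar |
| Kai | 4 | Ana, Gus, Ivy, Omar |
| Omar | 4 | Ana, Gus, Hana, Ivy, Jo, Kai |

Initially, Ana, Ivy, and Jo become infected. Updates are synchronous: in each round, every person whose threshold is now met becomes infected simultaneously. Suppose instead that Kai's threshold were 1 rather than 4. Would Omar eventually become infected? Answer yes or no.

yes

With Kai's threshold at 1:
Round 1 — Ana, Ivy, Jo become infected (initial).
Round 2 — checking thresholds:
  Gus: 2 of 4 neighbours ≥ 2, becomes infected.
  Hana: 1 of 2 neighbours < 2, below threshold.
  Kai: 2 of 4 neighbours ≥ 1, becomes infected.
  Omar: 3 of 6 neighbours < 4, below threshold.
Round 3 — checking thresholds:
  Hana: 1 of 2 neighbours < 2, below threshold.
  Omar: 5 of 6 neighbours ≥ 4, becomes infected.
Round 4 — checking thresholds:
  Hana: 2 of 2 neighbours ≥ 2, becomes infected.
Round 5 — no new infections; cascade stops.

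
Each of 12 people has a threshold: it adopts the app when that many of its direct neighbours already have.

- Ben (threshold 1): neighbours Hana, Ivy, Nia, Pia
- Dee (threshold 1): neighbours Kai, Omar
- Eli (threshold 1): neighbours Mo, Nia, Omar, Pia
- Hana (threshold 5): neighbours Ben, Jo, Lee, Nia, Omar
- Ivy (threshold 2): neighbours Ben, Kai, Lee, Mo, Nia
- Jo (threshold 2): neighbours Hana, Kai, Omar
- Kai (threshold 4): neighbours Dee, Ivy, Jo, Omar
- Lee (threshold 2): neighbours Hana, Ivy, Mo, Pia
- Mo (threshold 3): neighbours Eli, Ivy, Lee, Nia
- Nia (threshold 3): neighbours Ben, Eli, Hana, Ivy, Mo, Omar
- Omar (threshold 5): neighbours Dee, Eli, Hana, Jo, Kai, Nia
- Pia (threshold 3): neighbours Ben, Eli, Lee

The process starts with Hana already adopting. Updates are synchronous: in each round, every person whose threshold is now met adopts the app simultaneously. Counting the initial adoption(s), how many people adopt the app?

2

Round 1 — Hana adopts the app (initial).
Round 2 — checking thresholds:
  Ben: 1 of 4 neighbours ≥ 1, adopts the app.
  Jo: 1 of 3 neighbours < 2, holds.
  Lee: 1 of 4 neighbours < 2, holds.
  Nia: 1 of 6 neighbours < 3, holds.
  Omar: 1 of 6 neighbours < 5, holds.
Round 3 — no new adoptions; cascade stops.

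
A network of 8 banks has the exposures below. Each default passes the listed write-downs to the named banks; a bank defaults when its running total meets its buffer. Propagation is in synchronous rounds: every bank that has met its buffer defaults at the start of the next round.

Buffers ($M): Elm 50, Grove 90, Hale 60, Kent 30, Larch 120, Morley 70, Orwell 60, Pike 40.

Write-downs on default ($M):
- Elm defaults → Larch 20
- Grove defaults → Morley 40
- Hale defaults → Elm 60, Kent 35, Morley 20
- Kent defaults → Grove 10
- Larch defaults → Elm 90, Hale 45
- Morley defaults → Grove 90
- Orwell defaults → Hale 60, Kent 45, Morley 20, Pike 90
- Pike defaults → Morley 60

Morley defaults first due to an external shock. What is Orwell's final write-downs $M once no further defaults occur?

0

Round 1 — Morley defaults (initial).
  Grove: +90 → 90 ≥ 90
Round 2 — Grove defaults.
No further defaults.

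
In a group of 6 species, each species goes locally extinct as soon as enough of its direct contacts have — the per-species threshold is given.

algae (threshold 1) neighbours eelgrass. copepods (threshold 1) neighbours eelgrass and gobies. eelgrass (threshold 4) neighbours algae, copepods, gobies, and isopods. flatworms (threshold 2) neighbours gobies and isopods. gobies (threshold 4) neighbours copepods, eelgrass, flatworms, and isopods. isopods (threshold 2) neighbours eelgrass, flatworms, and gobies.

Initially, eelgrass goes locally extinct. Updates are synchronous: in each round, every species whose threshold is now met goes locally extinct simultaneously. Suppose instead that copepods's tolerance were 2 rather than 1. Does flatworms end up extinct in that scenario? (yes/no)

With copepods's tolerance at 2:
Round 1 — eelgrass goes locally extinct (initial).
Round 2 — checking thresholds:
  algae: 1 of 1 neighbours ≥ 1, goes locally extinct.
  copepods: 1 of 2 neighbours < 2, not yet.
  gobies: 1 of 4 neighbours < 4, not yet.
  isopods: 1 of 3 neighbours < 2, not yet.
Round 3 — no new extinctions; cascade stops.

no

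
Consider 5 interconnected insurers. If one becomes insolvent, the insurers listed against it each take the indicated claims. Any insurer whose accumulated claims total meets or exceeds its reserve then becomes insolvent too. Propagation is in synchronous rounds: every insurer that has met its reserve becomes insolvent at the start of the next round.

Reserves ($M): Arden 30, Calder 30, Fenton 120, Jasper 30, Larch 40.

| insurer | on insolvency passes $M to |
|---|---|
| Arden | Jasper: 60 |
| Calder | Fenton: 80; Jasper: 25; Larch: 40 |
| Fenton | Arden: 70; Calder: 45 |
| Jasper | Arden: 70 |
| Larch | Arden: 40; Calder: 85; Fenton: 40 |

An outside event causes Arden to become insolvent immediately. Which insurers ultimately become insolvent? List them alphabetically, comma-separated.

Round 1 — Arden becomes insolvent (initial).
  Jasper: +60 → 60 ≥ 30
Round 2 — Jasper becomes insolvent.
No further insolvencies.

Arden, Jasper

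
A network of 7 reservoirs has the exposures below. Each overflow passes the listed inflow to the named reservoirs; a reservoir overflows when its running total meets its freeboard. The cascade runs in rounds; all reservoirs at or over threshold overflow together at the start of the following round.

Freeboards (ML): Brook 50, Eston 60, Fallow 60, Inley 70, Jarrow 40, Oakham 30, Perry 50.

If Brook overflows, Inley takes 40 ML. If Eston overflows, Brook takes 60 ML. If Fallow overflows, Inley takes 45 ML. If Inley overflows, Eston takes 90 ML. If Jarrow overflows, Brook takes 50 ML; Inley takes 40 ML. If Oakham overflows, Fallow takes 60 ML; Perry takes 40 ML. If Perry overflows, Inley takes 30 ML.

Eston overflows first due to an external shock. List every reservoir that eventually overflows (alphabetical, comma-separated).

Round 1 — Eston overflows (initial).
  Brook: +60 → 60 ≥ 50
Round 2 — Brook overflows.
  Inley: +40 → 40 < 70
No further overflows.

Brook, Eston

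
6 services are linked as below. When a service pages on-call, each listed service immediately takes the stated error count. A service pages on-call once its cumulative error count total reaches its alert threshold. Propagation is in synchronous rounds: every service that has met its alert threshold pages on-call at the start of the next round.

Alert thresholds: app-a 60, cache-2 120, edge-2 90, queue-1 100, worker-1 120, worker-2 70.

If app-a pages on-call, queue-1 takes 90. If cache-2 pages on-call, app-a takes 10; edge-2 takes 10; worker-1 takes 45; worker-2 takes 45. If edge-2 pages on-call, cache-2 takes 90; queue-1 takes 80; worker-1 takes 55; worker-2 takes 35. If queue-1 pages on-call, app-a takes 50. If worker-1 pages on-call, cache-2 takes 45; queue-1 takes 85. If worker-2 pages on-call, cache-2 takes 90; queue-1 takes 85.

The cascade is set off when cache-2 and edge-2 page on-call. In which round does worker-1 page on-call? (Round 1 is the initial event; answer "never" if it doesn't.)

never

Round 1 — cache-2, edge-2 page on-call (initial).
  app-a: +10 → 10 < 60
  queue-1: +80 → 80 < 100
  worker-1: +45+55 → 100 < 120
  worker-2: +45+35 → 80 ≥ 70
Round 2 — worker-2 pages on-call.
  queue-1: +85 → 165 ≥ 100
Round 3 — queue-1 pages on-call.
  app-a: +50 → 60 ≥ 60
Round 4 — app-a pages on-call.
No further pages.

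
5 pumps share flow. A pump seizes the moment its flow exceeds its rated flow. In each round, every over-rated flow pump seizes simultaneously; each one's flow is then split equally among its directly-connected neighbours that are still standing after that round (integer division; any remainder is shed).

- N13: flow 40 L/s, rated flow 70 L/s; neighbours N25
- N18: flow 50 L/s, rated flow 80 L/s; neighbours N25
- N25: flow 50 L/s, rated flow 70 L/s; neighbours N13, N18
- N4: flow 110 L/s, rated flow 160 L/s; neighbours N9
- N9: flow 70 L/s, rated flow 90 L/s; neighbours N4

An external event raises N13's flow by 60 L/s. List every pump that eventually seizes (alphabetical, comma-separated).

N13, N18, N25

Round 1 — N13 at 100 > 70. N13 seizes.
  N13 sheds 100 L/s to N25: 100 each.
    N25: 50+100 = 150 > 70
Round 2 — N25 seizes.
  N25 sheds 150 L/s to N18: 150 each.
    N18: 50+150 = 200 > 80
Round 3 — N18 seizes.
  N18 sheds 200 L/s: no online neighbours, lost.
No further seizures.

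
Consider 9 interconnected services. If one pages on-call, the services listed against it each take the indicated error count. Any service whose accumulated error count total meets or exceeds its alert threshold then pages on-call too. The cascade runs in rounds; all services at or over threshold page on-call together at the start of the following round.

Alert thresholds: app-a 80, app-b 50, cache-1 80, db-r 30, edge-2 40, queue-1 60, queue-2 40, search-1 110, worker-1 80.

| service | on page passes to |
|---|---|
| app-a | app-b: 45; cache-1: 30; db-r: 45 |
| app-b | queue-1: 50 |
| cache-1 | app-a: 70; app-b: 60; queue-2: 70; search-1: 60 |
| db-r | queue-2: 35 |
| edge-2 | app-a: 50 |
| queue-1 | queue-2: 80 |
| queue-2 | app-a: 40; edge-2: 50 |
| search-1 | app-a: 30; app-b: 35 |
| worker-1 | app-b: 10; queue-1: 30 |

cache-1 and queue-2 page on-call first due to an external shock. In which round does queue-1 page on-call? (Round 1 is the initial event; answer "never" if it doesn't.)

never

Round 1 — cache-1, queue-2 page on-call (initial).
  app-a: +70+40 → 110 ≥ 80
  app-b: +60 → 60 ≥ 50
  edge-2: +50 → 50 ≥ 40
  search-1: +60 → 60 < 110
Round 2 — app-a, app-b, edge-2 page on-call.
  db-r: +45 → 45 ≥ 30
  queue-1: +50 → 50 < 60
Round 3 — db-r pages on-call.
No further pages.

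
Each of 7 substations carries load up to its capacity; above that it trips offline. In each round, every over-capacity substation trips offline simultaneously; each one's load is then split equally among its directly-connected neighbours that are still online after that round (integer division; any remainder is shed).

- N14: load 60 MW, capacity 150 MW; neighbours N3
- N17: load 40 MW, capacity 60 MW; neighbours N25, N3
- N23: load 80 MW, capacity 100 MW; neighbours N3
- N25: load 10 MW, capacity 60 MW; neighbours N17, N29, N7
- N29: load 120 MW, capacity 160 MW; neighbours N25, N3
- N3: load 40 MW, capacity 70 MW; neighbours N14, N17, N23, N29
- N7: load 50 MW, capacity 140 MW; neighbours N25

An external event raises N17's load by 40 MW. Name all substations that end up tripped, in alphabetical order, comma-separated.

N17, N23, N3

Round 1 — N17 at 80 > 60. N17 trips offline.
  N17 sheds 80 MW to N25, N3: 40 each.
    N25: 10+40 = 50 ≤ 60
    N3: 40+40 = 80 > 70
Round 2 — N3 trips offline.
  N3 sheds 80 MW to N14, N23, N29: 26 each (2 lost).
    N14: 60+26 = 86 ≤ 150
    N23: 80+26 = 106 > 100
    N29: 120+26 = 146 ≤ 160
Round 3 — N23 trips offline.
  N23 sheds 106 MW: no online neighbours, lost.
No further trips.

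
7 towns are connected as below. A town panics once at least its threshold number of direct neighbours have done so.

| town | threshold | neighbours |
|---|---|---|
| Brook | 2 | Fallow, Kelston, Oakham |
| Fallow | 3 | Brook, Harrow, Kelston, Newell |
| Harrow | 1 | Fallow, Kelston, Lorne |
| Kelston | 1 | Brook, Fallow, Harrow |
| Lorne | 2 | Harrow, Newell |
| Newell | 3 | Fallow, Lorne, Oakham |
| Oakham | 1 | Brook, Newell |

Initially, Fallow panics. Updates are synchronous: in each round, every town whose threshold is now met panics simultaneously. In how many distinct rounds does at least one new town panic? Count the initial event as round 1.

4

Round 1 — Fallow panics (initial).
Round 2 — checking thresholds:
  Brook: 1 of 3 neighbours < 2, below threshold.
  Harrow: 1 of 3 neighbours ≥ 1, panics.
  Kelston: 1 of 3 neighbours ≥ 1, panics.
  Newell: 1 of 3 neighbours < 3, below threshold.
Round 3 — checking thresholds:
  Brook: 2 of 3 neighbours ≥ 2, panics.
  Lorne: 1 of 2 neighbours < 2, below threshold.
  Newell: 1 of 3 neighbours < 3, below threshold.
Round 4 — checking thresholds:
  Lorne: 1 of 2 neighbours < 2, below threshold.
  Newell: 1 of 3 neighbours < 3, below threshold.
  Oakham: 1 of 2 neighbours ≥ 1, panics.
Round 5 — no new panics; cascade stops.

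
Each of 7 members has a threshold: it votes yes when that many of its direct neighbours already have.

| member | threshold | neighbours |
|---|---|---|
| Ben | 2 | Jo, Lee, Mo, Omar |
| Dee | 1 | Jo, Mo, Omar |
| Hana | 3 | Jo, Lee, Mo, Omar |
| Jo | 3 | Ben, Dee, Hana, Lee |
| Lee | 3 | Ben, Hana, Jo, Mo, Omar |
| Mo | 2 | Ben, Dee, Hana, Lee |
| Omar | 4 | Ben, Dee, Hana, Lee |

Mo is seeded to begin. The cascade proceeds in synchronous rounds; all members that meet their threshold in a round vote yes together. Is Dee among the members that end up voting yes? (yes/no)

yes

Round 1 — Mo votes yes (initial).
Round 2 — checking thresholds:
  Ben: 1 of 4 neighbours < 2, not yet.
  Dee: 1 of 3 neighbours ≥ 1, votes yes.
  Hana: 1 of 4 neighbours < 3, not yet.
  Lee: 1 of 5 neighbours < 3, not yet.
Round 3 — no new yes votes; cascade stops.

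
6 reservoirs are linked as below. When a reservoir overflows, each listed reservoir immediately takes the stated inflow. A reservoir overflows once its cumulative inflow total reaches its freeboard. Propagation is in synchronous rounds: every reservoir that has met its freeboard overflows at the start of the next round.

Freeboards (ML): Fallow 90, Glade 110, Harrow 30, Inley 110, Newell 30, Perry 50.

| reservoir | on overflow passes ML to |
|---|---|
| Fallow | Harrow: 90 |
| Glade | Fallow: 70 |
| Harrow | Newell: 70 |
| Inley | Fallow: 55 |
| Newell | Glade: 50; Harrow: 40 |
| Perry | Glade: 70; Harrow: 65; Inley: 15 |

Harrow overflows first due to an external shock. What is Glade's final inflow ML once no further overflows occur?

Round 1 — Harrow overflows (initial).
  Newell: +70 → 70 ≥ 30
Round 2 — Newell overflows.
  Glade: +50 → 50 < 110
No further overflows.

50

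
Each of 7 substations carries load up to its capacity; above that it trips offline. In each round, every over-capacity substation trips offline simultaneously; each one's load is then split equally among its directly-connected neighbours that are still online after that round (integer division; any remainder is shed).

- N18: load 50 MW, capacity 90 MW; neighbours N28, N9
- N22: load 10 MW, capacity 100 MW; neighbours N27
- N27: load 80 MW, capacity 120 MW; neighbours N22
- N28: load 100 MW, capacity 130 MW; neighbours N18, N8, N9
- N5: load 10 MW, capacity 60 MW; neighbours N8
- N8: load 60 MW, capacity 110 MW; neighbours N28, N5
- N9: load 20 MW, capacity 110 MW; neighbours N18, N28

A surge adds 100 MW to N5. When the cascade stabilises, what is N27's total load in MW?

Round 1 — N5 at 110 > 60. N5 trips offline.
  N5 sheds 110 MW to N8: 110 each.
    N8: 60+110 = 170 > 110
Round 2 — N8 trips offline.
  N8 sheds 170 MW to N28: 170 each.
    N28: 100+170 = 270 > 130
Round 3 — N28 trips offline.
  N28 sheds 270 MW to N18, N9: 135 each.
    N18: 50+135 = 185 > 90
    N9: 20+135 = 155 > 110
Round 4 — N18, N9 trip offline.
  N18 sheds 185 MW: no online neighbours, lost.
  N9 sheds 155 MW: no online neighbours, lost.
No further trips.

80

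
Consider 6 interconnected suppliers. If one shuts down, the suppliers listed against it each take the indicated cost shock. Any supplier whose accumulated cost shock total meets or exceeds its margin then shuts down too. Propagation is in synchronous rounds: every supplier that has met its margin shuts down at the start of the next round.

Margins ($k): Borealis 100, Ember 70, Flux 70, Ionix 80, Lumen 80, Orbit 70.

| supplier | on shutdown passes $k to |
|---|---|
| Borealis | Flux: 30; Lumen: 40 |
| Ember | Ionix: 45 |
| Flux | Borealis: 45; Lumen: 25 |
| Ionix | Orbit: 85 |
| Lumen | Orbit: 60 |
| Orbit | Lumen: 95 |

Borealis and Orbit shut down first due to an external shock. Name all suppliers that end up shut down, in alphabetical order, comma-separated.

Borealis, Lumen, Orbit

Round 1 — Borealis, Orbit shut down (initial).
  Flux: +30 → 30 < 70
  Lumen: +40+95 → 135 ≥ 80
Round 2 — Lumen shuts down.
No further shutdowns.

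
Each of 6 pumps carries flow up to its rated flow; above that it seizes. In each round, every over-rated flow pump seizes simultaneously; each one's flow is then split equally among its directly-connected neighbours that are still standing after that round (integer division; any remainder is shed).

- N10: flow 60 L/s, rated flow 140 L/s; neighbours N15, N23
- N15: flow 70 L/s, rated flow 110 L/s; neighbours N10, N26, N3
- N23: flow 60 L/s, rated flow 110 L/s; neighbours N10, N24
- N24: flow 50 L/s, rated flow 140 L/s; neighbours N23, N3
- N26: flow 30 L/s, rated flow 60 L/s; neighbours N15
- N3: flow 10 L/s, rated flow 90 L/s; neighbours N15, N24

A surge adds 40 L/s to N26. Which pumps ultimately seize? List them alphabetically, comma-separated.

Round 1 — N26 at 70 > 60. N26 seizes.
  N26 sheds 70 L/s to N15: 70 each.
    N15: 70+70 = 140 > 110
Round 2 — N15 seizes.
  N15 sheds 140 L/s to N10, N3: 70 each.
    N10: 60+70 = 130 ≤ 140
    N3: 10+70 = 80 ≤ 90
No further seizures.

N15, N26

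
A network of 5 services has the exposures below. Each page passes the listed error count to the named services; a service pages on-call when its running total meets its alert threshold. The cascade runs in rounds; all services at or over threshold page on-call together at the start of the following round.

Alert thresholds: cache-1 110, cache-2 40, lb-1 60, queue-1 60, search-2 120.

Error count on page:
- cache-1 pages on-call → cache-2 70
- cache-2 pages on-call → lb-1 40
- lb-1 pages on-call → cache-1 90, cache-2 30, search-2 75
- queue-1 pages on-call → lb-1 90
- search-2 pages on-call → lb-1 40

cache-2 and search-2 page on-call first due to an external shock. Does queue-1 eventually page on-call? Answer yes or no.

no

Round 1 — cache-2, search-2 page on-call (initial).
  lb-1: +40+40 → 80 ≥ 60
Round 2 — lb-1 pages on-call.
  cache-1: +90 → 90 < 110
No further pages.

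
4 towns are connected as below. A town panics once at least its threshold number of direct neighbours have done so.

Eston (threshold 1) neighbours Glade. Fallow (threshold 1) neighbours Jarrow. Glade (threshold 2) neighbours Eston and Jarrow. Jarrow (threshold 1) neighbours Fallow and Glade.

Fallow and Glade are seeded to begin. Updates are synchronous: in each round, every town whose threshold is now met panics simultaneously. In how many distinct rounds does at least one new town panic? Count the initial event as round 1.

2

Round 1 — Fallow, Glade panic (initial).
Round 2 — checking thresholds:
  Eston: 1 of 1 neighbours ≥ 1, panics.
  Jarrow: 2 of 2 neighbours ≥ 1, panics.
Round 3 — no new panics; cascade stops.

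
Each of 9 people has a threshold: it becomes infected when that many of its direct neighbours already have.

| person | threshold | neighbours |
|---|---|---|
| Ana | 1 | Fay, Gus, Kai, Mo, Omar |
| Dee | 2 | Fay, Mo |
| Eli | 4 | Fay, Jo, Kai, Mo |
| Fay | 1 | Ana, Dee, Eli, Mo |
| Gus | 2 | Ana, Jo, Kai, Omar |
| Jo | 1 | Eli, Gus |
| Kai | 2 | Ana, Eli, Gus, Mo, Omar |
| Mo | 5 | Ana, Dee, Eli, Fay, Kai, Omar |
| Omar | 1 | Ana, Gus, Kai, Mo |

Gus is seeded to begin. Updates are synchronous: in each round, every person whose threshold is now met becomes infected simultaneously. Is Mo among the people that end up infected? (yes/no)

no

Round 1 — Gus becomes infected (initial).
Round 2 — checking thresholds:
  Ana: 1 of 5 neighbours ≥ 1, becomes infected.
  Jo: 1 of 2 neighbours ≥ 1, becomes infected.
  Kai: 1 of 5 neighbours < 2, not yet.
  Omar: 1 of 4 neighbours ≥ 1, becomes infected.
Round 3 — checking thresholds:
  Eli: 1 of 4 neighbours < 4, not yet.
  Fay: 1 of 4 neighbours ≥ 1, becomes infected.
  Kai: 3 of 5 neighbours ≥ 2, becomes infected.
  Mo: 2 of 6 neighbours < 5, not yet.
Round 4 — no new infections; cascade stops.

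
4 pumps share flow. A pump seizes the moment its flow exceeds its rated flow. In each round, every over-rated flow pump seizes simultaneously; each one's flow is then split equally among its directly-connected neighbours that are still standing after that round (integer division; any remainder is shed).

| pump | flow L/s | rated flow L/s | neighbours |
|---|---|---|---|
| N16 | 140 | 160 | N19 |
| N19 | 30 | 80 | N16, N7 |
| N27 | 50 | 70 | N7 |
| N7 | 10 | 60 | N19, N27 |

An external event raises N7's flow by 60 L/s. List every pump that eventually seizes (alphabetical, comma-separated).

N27, N7

Round 1 — N7 at 70 > 60. N7 seizes.
  N7 sheds 70 L/s to N19, N27: 35 each.
    N19: 30+35 = 65 ≤ 80
    N27: 50+35 = 85 > 70
Round 2 — N27 seizes.
  N27 sheds 85 L/s: no online neighbours, lost.
No further seizures.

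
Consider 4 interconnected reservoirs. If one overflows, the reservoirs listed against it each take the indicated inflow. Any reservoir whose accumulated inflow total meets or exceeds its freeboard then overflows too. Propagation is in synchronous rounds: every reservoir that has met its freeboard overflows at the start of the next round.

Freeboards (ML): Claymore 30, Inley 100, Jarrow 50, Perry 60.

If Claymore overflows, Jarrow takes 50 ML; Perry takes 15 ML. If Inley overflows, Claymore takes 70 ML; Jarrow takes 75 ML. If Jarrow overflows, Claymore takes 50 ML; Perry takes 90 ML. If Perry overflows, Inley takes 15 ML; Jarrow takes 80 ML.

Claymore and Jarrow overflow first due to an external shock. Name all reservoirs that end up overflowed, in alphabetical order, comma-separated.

Round 1 — Claymore, Jarrow overflow (initial).
  Perry: +15+90 → 105 ≥ 60
Round 2 — Perry overflows.
  Inley: +15 → 15 < 100
No further overflows.

Claymore, Jarrow, Perry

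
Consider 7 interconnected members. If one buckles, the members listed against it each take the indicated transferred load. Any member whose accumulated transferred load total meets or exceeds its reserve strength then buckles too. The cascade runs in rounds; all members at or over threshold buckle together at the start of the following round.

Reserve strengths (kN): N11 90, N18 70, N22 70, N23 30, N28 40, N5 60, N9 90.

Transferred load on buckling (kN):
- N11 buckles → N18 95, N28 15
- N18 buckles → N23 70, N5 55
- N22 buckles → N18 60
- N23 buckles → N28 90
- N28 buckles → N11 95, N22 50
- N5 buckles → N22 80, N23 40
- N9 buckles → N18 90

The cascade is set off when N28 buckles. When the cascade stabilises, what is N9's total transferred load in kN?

0

Round 1 — N28 buckles (initial).
  N11: +95 → 95 ≥ 90
  N22: +50 → 50 < 70
Round 2 — N11 buckles.
  N18: +95 → 95 ≥ 70
Round 3 — N18 buckles.
  N23: +70 → 70 ≥ 30
  N5: +55 → 55 < 60
Round 4 — N23 buckles.
No further bucklings.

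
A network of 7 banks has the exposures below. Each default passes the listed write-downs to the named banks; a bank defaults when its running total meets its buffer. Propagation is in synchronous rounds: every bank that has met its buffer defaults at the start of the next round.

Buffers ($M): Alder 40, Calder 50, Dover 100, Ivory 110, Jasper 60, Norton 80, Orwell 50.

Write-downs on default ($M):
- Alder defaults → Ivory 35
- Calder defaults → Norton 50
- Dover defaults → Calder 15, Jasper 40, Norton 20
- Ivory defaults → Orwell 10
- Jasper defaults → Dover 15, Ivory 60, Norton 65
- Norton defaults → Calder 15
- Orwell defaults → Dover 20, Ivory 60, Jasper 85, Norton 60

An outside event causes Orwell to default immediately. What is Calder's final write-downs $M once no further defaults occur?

15

Round 1 — Orwell defaults (initial).
  Dover: +20 → 20 < 100
  Ivory: +60 → 60 < 110
  Jasper: +85 → 85 ≥ 60
  Norton: +60 → 60 < 80
Round 2 — Jasper defaults.
  Dover: +15 → 35 < 100
  Ivory: +60 → 120 ≥ 110
  Norton: +65 → 125 ≥ 80
Round 3 — Ivory, Norton default.
  Calder: +15 → 15 < 50
No further defaults.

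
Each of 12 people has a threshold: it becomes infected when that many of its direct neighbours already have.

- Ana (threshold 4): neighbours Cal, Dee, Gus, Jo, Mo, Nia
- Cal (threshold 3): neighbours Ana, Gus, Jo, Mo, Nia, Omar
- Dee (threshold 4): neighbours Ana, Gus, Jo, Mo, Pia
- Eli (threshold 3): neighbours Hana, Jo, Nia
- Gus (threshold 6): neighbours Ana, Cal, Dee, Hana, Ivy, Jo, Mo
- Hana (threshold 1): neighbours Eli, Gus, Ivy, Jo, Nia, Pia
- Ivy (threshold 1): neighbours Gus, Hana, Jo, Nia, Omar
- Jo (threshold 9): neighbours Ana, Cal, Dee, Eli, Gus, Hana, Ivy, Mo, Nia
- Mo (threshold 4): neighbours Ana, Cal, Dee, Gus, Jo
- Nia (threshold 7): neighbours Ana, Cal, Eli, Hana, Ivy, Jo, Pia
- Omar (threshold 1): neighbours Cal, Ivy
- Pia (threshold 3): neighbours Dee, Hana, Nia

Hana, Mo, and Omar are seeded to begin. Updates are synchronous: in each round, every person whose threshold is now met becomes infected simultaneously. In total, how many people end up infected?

Round 1 — Hana, Mo, Omar become infected (initial).
Round 2 — checking thresholds:
  Ana: 1 of 6 neighbours < 4, below threshold.
  Cal: 2 of 6 neighbours < 3, below threshold.
  Dee: 1 of 5 neighbours < 4, below threshold.
  Eli: 1 of 3 neighbours < 3, below threshold.
  Gus: 2 of 7 neighbours < 6, below threshold.
  Ivy: 2 of 5 neighbours ≥ 1, becomes infected.
  Jo: 2 of 9 neighbours < 9, below threshold.
  Nia: 1 of 7 neighbours < 7, below threshold.
  Pia: 1 of 3 neighbours < 3, below threshold.
Round 3 — no new infections; cascade stops.

4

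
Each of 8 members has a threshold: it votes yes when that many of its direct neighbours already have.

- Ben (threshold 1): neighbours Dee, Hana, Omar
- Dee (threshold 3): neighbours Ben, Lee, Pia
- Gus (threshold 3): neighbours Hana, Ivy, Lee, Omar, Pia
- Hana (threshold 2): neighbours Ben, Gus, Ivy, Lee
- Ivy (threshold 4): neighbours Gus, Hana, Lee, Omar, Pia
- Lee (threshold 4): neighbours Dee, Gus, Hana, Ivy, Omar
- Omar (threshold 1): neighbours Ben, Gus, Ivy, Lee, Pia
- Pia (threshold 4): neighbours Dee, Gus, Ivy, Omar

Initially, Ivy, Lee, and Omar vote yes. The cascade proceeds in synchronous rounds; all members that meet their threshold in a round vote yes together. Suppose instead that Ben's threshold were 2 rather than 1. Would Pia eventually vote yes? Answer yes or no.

no

With Ben's threshold at 2:
Round 1 — Ivy, Lee, Omar vote yes (initial).
Round 2 — checking thresholds:
  Ben: 1 of 3 neighbours < 2, holds.
  Dee: 1 of 3 neighbours < 3, holds.
  Gus: 3 of 5 neighbours ≥ 3, votes yes.
  Hana: 2 of 4 neighbours ≥ 2, votes yes.
  Pia: 2 of 4 neighbours < 4, holds.
Round 3 — checking thresholds:
  Ben: 2 of 3 neighbours ≥ 2, votes yes.
  Dee: 1 of 3 neighbours < 3, holds.
  Pia: 3 of 4 neighbours < 4, holds.
Round 4 — no new yes votes; cascade stops.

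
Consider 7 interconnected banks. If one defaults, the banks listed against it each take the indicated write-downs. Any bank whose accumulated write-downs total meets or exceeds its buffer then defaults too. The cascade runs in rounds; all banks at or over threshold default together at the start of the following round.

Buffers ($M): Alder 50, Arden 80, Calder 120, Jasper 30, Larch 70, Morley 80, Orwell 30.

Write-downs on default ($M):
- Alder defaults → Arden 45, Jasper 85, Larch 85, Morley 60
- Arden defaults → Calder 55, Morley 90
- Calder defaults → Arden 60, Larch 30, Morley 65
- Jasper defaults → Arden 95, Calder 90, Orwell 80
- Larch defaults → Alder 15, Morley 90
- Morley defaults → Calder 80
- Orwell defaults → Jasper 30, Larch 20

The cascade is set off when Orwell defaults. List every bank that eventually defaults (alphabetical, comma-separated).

Round 1 — Orwell defaults (initial).
  Jasper: +30 → 30 ≥ 30
  Larch: +20 → 20 < 70
Round 2 — Jasper defaults.
  Arden: +95 → 95 ≥ 80
  Calder: +90 → 90 < 120
Round 3 — Arden defaults.
  Calder: +55 → 145 ≥ 120
  Morley: +90 → 90 ≥ 80
Round 4 — Calder, Morley default.
  Larch: +30 → 50 < 70
No further defaults.

Arden, Calder, Jasper, Morley, Orwell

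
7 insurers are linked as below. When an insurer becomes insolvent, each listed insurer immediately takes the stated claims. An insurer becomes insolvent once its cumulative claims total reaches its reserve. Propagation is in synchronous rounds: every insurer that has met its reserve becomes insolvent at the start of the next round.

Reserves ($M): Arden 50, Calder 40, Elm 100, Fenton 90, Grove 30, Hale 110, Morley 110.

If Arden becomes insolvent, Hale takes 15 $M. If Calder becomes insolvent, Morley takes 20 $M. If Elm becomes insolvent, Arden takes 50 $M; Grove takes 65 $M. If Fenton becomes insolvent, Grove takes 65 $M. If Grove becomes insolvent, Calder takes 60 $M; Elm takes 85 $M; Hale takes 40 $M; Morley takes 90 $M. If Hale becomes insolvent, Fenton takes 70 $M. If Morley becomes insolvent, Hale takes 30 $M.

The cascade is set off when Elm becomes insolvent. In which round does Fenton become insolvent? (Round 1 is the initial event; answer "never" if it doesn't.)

never

Round 1 — Elm becomes insolvent (initial).
  Arden: +50 → 50 ≥ 50
  Grove: +65 → 65 ≥ 30
Round 2 — Arden, Grove become insolvent.
  Calder: +60 → 60 ≥ 40
  Hale: +15+40 → 55 < 110
  Morley: +90 → 90 < 110
Round 3 — Calder becomes insolvent.
  Morley: +20 → 110 ≥ 110
Round 4 — Morley becomes insolvent.
  Hale: +30 → 85 < 110
No further insolvencies.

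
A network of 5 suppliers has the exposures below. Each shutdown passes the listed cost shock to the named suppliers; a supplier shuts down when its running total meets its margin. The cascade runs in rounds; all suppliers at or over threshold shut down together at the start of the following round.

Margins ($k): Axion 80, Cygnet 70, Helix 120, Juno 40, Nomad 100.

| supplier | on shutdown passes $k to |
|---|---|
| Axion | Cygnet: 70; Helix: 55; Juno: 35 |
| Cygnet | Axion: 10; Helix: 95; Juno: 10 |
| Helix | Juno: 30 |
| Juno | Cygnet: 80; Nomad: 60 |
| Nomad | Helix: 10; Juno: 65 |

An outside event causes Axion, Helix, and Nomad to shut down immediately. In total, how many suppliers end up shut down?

5

Round 1 — Axion, Helix, Nomad shut down (initial).
  Cygnet: +70 → 70 ≥ 70
  Juno: +35+30+65 → 130 ≥ 40
Round 2 — Cygnet, Juno shut down.
No further shutdowns.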